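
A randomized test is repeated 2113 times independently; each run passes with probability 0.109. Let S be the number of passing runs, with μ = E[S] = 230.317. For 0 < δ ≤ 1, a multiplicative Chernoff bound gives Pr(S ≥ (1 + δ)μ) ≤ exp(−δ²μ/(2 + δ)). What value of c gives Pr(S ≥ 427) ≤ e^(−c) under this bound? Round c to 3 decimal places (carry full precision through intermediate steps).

58.852

Write 427 = (1 + δ)μ, so δ = 427/230.317 − 1 = 0.8539665…
Then the exponent is δ²μ/(2 + δ) = (427 − μ)² / (μ·(2 + δ)) = 58.851669.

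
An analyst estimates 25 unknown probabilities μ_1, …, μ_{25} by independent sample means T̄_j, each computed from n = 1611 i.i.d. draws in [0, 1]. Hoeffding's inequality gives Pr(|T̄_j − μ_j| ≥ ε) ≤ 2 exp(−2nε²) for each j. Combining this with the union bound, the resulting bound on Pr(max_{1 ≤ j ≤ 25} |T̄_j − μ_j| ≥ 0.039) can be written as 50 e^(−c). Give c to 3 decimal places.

4.901

Union bound over the 25 events: Pr(max_{1 ≤ j ≤ 25} |T̄_j − μ_j| ≥ 0.039) ≤ 25·2·exp(−2nε²) = 50 exp(−2·1611·0.039²).
So c = 2·1611·0.039² = 4.9007.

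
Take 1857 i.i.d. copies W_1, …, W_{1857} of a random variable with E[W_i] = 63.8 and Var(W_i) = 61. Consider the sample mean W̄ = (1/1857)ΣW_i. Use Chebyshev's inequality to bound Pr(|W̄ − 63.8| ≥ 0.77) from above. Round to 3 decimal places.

Var(W̄) = Var(W_i)/n = 61/1857 = 0.032849.
Chebyshev: Pr(|W̄ − 63.8| ≥ 0.77) ≤ Var(W̄)/(0.77)² = 61/(1857·0.77²) = 0.0554.

0.055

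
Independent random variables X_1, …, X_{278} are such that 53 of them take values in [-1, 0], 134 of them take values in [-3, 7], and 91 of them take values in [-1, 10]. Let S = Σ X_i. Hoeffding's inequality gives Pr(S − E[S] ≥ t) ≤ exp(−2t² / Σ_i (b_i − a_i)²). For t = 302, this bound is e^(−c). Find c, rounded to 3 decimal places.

7.456

Σ(b_i − a_i)² = 53·1² + 134·10² + 91·11² = 24464.
c = 2t² / 24464 = 2·302² / 24464 = 7.4562.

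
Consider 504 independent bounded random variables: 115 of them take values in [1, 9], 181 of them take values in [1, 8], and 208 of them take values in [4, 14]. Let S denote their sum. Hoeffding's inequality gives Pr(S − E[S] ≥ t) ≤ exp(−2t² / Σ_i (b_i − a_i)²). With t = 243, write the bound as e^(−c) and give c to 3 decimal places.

3.189

Σ(b_i − a_i)² = 115·8² + 181·7² + 208·10² = 37029.
c = 2t² / 37029 = 2·243² / 37029 = 3.1893.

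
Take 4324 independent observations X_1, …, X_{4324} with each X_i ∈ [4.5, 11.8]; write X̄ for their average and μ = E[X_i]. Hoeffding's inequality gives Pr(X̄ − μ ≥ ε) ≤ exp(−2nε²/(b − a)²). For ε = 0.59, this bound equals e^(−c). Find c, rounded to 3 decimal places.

56.490

c = 2nε²/(b − a)² = 2·4324·0.59² / 7.3² = 56.4903.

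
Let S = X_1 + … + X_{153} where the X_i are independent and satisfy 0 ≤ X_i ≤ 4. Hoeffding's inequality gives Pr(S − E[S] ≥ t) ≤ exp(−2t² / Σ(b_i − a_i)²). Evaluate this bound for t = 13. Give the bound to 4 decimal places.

0.8710

Σ(b_i − a_i)² = 153·(4)² = 2448.
Exponent = 2·13²/2448 = 0.1381.
Bound = exp(−0.1381) = 0.87104.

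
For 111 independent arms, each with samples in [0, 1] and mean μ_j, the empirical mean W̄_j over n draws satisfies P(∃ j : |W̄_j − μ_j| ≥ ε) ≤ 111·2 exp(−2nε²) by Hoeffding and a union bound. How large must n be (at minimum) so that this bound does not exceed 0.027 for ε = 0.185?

Need 2·111·exp(−2nε²) ≤ 0.027, i.e. exp(−2nε²) ≤ 0.027/222.
So 2nε² ≥ ln(222/0.027) = 9.014596.
Hence n ≥ 9.014596/(2·0.185²) = 131.696.
The smallest integer n is 132.

132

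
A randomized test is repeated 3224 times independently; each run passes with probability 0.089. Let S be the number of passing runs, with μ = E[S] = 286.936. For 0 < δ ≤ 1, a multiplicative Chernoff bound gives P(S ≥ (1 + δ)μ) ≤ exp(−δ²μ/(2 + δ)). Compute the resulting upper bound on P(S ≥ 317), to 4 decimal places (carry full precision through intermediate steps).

Write 317 = (1 + δ)μ, so δ = 317/286.936 − 1 = 0.104776…
Then the exponent is δ²μ/(2 + δ) = (317 − μ)² / (μ·(2 + δ)) = 1.496589.
Bound = exp(−1.496589) = 0.22389.

0.2239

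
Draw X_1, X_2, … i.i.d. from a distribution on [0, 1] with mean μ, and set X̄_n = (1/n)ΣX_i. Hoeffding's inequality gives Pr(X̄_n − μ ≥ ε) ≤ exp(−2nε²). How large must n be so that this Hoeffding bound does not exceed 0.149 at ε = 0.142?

48

Require exp(−2nε²) ≤ 0.149, i.e. 2nε² ≥ ln(1/0.149) = 1.903809.
So n ≥ 1.903809 / (2·0.142²) = 47.208.
The smallest integer n is 48.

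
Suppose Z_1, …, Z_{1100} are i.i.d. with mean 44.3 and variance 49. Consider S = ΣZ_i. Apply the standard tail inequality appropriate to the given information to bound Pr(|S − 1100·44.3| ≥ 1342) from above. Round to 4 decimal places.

0.0299

With mean and variance of each term known, Chebyshev's inequality bounds the deviation of the sum (or sample mean).
Var(S) = n·Var(Z_i) = 1100·49 = 53900.
Chebyshev: Pr(|S − 1100·44.3| ≥ 1342) ≤ Var(S)/1342² = 53900/1800964 = 0.0299.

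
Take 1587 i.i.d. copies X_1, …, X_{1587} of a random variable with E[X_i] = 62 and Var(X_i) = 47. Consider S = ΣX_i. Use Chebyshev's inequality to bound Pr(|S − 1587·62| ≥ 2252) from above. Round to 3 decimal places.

0.015

Var(S) = n·Var(X_i) = 1587·47 = 74589.
Chebyshev: Pr(|S − 1587·62| ≥ 2252) ≤ Var(S)/2252² = 74589/5071504 = 0.0147.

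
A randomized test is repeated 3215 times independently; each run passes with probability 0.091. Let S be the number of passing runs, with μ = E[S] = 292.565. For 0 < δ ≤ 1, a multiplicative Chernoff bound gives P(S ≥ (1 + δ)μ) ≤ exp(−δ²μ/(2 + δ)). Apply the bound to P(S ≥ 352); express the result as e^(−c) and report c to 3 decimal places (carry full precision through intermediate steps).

Write 352 = (1 + δ)μ, so δ = 352/292.565 − 1 = 0.2031514…
Then the exponent is δ²μ/(2 + δ) = (352 − μ)² / (μ·(2 + δ)) = 5.480470.

5.480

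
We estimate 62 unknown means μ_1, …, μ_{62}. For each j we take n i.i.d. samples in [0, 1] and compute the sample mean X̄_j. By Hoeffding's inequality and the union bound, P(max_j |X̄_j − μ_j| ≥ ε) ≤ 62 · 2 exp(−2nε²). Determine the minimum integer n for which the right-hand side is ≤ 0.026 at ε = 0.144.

Need 2·62·exp(−2nε²) ≤ 0.026, i.e. exp(−2nε²) ≤ 0.026/124.
So 2nε² ≥ ln(124/0.026) = 8.469940.
Hence n ≥ 8.469940/(2·0.144²) = 204.233.
The smallest integer n is 205.

205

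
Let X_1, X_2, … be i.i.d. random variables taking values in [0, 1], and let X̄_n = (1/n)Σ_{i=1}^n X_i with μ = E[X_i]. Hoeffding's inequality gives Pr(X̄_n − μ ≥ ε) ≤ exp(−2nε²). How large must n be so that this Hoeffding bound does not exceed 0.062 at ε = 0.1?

140

Require exp(−2nε²) ≤ 0.062, i.e. 2nε² ≥ ln(1/0.062) = 2.780621.
So n ≥ 2.780621 / (2·0.1²) = 139.031.
The smallest integer n is 140.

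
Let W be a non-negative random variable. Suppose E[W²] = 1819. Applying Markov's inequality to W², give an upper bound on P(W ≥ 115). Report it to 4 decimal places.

0.1375

Since W ≥ 0, the event {W ≥ 115} is the same as {W² ≥ 13225}.
Markov's inequality applied to W² gives P(W² ≥ 13225) ≤ E[W²]/13225 = 1819/13225 = 0.1375.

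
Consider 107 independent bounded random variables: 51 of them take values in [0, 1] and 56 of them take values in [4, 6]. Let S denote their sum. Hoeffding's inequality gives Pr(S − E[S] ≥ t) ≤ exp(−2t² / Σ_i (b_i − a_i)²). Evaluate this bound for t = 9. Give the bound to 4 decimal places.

Σ(b_i − a_i)² = 51·1² + 56·2² = 275.
Exponent = 2·9² / 275 = 0.58909.
Bound = exp(−0.58909) = 0.55483.

0.5548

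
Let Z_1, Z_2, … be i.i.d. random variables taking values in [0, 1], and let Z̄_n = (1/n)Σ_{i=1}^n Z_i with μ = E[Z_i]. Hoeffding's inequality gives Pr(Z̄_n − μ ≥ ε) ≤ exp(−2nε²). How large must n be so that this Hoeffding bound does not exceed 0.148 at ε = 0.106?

Require exp(−2nε²) ≤ 0.148, i.e. 2nε² ≥ ln(1/0.148) = 1.910543.
So n ≥ 1.910543 / (2·0.106²) = 85.019.
The smallest integer n is 86.

86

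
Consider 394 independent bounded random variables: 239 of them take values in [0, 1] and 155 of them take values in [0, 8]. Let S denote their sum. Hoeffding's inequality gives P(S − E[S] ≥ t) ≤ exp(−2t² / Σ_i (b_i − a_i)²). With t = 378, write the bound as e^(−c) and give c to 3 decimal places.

Σ(b_i − a_i)² = 239·1² + 155·8² = 10159.
c = 2t² / 10159 = 2·378² / 10159 = 28.1295.

28.130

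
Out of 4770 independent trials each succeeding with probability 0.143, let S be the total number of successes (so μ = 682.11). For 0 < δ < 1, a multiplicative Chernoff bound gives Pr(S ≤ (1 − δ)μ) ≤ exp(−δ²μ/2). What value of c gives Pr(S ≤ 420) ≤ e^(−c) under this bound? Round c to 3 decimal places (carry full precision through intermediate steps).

Write 420 = (1 − δ)μ, so δ = 1 − 420/682.11 = 0.3842635…
Then the exponent is δ²μ/2 = (μ − 420)²/(2μ) = 50.359658.

50.360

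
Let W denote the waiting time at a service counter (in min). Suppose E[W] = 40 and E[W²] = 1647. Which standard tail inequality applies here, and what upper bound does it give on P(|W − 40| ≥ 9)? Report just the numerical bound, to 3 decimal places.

0.580

The first two moments determine the variance, so Chebyshev's inequality is the sharpest standard bound available.
Var(W) = E[W²] − (E[W])² = 1647 − 1600 = 47.
Chebyshev's inequality: P(|W − μ| ≥ t) ≤ Var(W)/t² = 47/81 = 0.5802.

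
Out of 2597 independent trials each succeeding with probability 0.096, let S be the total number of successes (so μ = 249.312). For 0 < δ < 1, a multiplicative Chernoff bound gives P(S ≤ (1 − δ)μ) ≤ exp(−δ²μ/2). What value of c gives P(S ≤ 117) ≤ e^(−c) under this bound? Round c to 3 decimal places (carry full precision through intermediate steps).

Write 117 = (1 − δ)μ, so δ = 1 − 117/249.312 = 0.5307085…
Then the exponent is δ²μ/2 = (μ − 117)²/(2μ) = 35.109552.

35.110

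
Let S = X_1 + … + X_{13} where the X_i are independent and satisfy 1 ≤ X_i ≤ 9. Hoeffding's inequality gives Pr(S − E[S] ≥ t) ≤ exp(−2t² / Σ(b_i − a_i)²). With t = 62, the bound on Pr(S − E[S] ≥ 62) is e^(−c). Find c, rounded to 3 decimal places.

Σ(b_i − a_i)² = 13·(8)² = 832.
c = 2t²/832 = 2·62²/832 = 9.2404.

9.240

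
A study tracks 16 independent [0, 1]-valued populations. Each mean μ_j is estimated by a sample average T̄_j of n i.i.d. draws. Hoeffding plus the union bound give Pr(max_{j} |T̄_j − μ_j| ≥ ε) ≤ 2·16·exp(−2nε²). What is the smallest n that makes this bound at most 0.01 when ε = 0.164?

151

Need 2·16·exp(−2nε²) ≤ 0.01, i.e. exp(−2nε²) ≤ 0.01/32.
So 2nε² ≥ ln(32/0.01) = 8.070906.
Hence n ≥ 8.070906/(2·0.164²) = 150.039.
The smallest integer n is 151.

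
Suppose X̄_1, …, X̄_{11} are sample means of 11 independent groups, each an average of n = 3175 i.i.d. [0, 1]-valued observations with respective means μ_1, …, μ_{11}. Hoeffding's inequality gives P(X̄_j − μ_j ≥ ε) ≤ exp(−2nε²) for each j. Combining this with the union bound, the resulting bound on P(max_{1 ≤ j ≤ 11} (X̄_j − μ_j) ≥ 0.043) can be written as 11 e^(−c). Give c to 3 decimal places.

Union bound over the 11 events: P(max_{1 ≤ j ≤ 11} (X̄_j − μ_j) ≥ 0.043) ≤ 11·exp(−2nε²) = 11 exp(−2·3175·0.043²).
So c = 2·3175·0.043² = 11.7411.

11.741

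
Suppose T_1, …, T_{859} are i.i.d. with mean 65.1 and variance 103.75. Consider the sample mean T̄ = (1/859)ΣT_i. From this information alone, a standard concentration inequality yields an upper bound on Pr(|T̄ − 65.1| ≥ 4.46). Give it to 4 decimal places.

0.0061

With mean and variance of each term known, Chebyshev's inequality bounds the deviation of the sum (or sample mean).
Var(T̄) = Var(T_i)/n = 103.75/859 = 0.12078.
Chebyshev: Pr(|T̄ − 65.1| ≥ 4.46) ≤ Var(T̄)/(4.46)² = 103.75/(859·4.46²) = 0.0061.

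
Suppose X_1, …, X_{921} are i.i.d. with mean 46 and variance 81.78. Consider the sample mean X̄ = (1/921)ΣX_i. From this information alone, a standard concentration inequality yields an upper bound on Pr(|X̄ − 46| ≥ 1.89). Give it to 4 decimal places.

0.0249

With mean and variance of each term known, Chebyshev's inequality bounds the deviation of the sum (or sample mean).
Var(X̄) = Var(X_i)/n = 81.78/921 = 0.088795.
Chebyshev: Pr(|X̄ − 46| ≥ 1.89) ≤ Var(X̄)/(1.89)² = 81.78/(921·1.89²) = 0.0249.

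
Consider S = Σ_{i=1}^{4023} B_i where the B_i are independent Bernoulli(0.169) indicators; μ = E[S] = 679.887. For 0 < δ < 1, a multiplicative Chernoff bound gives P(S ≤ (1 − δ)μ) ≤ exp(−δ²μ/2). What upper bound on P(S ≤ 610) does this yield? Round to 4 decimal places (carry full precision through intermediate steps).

Write 610 = (1 − δ)μ, so δ = 1 − 610/679.887 = 0.1027921…
Then the exponent is δ²μ/2 = (μ − 610)²/(2μ) = 3.591915.
Bound = exp(−3.591915) = 0.02755.

0.0275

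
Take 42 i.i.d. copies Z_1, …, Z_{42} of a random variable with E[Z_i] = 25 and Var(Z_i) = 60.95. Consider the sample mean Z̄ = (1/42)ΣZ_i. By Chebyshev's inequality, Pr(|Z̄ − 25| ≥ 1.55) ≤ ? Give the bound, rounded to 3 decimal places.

0.604

Var(Z̄) = Var(Z_i)/n = 60.95/42 = 1.4512.
Chebyshev: Pr(|Z̄ − 25| ≥ 1.55) ≤ Var(Z̄)/(1.55)² = 60.95/(42·1.55²) = 0.6040.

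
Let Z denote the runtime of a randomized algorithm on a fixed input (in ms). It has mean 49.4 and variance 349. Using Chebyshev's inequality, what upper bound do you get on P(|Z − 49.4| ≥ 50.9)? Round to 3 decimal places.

0.135

Chebyshev: P(|Z − μ| ≥ t) ≤ Var(Z)/t².
Bound = 349 / 2590.81 = 0.1347.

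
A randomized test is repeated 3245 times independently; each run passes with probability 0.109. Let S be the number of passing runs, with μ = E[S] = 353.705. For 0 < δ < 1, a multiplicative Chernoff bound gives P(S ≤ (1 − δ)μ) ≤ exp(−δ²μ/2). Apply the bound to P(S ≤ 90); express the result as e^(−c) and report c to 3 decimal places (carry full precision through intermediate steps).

98.303

Write 90 = (1 − δ)μ, so δ = 1 − 90/353.705 = 0.7455507…
Then the exponent is δ²μ/2 = (μ − 90)²/(2μ) = 98.302720.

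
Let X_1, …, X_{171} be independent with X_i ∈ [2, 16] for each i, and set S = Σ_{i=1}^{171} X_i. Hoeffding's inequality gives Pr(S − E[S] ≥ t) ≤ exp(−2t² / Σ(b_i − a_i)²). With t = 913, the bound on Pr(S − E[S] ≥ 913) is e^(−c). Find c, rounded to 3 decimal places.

Σ(b_i − a_i)² = 171·(14)² = 33516.
c = 2t²/33516 = 2·913²/33516 = 49.7416.

49.742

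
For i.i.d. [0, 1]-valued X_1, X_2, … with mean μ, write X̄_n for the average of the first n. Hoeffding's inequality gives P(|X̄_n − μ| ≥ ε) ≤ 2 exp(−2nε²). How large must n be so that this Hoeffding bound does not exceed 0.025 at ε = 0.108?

Require 2·exp(−2nε²) ≤ 0.025, i.e. 2nε² ≥ ln(2/0.025) = 4.382027.
So n ≥ 4.382027 / (2·0.108²) = 187.844.
The smallest integer n is 188.

188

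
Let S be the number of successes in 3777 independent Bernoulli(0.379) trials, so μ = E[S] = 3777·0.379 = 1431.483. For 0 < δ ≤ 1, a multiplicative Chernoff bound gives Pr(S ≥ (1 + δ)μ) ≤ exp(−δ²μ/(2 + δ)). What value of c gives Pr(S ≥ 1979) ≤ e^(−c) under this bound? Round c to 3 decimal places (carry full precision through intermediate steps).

87.898

Write 1979 = (1 + δ)μ, so δ = 1979/1431.483 − 1 = 0.3824824…
Then the exponent is δ²μ/(2 + δ) = (1979 − μ)² / (μ·(2 + δ)) = 87.898068.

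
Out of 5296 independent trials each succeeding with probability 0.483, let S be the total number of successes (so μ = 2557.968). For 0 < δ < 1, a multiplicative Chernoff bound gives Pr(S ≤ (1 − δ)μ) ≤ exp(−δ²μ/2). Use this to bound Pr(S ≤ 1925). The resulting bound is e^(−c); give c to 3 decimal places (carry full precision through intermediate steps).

78.314

Write 1925 = (1 − δ)μ, so δ = 1 − 1925/2557.968 = 0.2474495…
Then the exponent is δ²μ/2 = (μ − 1925)²/(2μ) = 78.313820.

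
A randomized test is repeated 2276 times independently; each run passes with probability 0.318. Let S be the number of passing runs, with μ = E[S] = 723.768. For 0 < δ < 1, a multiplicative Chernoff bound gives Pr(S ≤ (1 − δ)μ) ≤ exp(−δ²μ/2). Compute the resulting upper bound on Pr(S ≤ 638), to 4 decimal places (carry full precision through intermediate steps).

0.0062

Write 638 = (1 − δ)μ, so δ = 1 − 638/723.768 = 0.1185021…
Then the exponent is δ²μ/2 = (μ − 638)²/(2μ) = 5.081842.
Bound = exp(−5.081842) = 0.00621.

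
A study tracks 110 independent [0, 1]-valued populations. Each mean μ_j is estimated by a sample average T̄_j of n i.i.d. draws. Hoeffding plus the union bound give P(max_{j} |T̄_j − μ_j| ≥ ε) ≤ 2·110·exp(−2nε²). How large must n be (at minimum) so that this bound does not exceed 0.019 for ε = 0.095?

Need 2·110·exp(−2nε²) ≤ 0.019, i.e. exp(−2nε²) ≤ 0.019/220.
So 2nε² ≥ ln(220/0.019) = 9.356944.
Hence n ≥ 9.356944/(2·0.095²) = 518.390.
The smallest integer n is 519.

519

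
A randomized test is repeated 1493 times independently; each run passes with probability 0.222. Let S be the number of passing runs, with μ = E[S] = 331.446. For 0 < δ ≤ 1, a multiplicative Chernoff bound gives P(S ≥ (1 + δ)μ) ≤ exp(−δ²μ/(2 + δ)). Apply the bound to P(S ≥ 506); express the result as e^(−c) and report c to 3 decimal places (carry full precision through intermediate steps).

Write 506 = (1 + δ)μ, so δ = 506/331.446 − 1 = 0.5266439…
Then the exponent is δ²μ/(2 + δ) = (506 − μ)² / (μ·(2 + δ)) = 36.383360.

36.383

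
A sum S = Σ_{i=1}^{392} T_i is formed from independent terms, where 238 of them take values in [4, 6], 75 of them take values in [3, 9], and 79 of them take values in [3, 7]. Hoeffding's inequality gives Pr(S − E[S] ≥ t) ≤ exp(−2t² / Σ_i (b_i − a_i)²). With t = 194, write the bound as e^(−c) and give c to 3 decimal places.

15.312

Σ(b_i − a_i)² = 238·2² + 75·6² + 79·4² = 4916.
c = 2t² / 4916 = 2·194² / 4916 = 15.3116.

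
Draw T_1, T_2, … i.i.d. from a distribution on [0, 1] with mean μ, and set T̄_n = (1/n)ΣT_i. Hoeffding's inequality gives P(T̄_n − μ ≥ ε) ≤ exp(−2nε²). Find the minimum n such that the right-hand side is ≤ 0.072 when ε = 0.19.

Require exp(−2nε²) ≤ 0.072, i.e. 2nε² ≥ ln(1/0.072) = 2.631089.
So n ≥ 2.631089 / (2·0.19²) = 36.442.
The smallest integer n is 37.

37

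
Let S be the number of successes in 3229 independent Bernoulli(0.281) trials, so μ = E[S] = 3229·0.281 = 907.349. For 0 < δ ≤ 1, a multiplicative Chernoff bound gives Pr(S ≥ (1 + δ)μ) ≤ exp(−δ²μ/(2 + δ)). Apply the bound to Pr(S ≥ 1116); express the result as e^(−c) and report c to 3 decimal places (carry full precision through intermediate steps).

21.516

Write 1116 = (1 + δ)μ, so δ = 1116/907.349 − 1 = 0.2299567…
Then the exponent is δ²μ/(2 + δ) = (1116 − μ)² / (μ·(2 + δ)) = 21.516426.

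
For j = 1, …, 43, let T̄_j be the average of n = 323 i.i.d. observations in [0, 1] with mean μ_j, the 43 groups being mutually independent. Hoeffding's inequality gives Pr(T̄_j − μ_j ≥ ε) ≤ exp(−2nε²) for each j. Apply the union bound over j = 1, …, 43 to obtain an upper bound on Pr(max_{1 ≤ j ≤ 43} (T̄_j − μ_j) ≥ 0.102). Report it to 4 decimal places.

Per-experiment Hoeffding bound: exp(−2·323·0.102²) = exp(−6.72098) = 0.0012054.
Union bound over 43 events: 43·0.0012054 = 0.05183.

0.0518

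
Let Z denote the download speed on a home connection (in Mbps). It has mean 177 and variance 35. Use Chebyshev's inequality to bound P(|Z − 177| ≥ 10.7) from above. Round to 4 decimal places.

Chebyshev: P(|Z − μ| ≥ t) ≤ Var(Z)/t².
Bound = 35 / 114.49 = 0.3057.

0.3057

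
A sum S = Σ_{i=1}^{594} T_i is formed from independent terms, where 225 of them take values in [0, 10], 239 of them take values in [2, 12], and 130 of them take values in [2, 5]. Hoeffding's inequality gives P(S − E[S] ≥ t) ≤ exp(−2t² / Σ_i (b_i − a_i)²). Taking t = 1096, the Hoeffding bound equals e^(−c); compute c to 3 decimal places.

50.503

Σ(b_i − a_i)² = 225·10² + 239·10² + 130·3² = 47570.
c = 2t² / 47570 = 2·1096² / 47570 = 50.5031.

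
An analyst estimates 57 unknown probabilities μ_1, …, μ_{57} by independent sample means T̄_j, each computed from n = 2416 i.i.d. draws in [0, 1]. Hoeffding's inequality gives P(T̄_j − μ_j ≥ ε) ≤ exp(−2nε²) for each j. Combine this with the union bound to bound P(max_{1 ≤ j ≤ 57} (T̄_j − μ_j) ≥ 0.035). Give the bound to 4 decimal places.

0.1532

Per-experiment Hoeffding bound: exp(−2·2416·0.035²) = exp(−5.91920) = 0.0026873.
Union bound over 57 events: 57·0.0026873 = 0.15318.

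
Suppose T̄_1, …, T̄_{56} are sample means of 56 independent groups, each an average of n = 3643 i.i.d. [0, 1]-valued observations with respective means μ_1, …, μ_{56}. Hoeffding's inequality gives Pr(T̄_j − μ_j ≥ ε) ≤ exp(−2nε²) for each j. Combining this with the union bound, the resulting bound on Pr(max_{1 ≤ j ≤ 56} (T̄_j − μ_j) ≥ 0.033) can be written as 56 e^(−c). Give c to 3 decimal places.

Union bound over the 56 events: Pr(max_{1 ≤ j ≤ 56} (T̄_j − μ_j) ≥ 0.033) ≤ 56·exp(−2nε²) = 56 exp(−2·3643·0.033²).
So c = 2·3643·0.033² = 7.9345.

7.934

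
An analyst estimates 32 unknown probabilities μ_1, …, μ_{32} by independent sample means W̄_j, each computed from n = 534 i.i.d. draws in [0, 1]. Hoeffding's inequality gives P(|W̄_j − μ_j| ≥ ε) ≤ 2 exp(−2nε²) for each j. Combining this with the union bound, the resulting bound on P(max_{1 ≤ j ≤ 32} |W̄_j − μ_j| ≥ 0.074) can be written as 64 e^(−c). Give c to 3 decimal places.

5.848

Union bound over the 32 events: P(max_{1 ≤ j ≤ 32} |W̄_j − μ_j| ≥ 0.074) ≤ 32·2·exp(−2nε²) = 64 exp(−2·534·0.074²).
So c = 2·534·0.074² = 5.8484.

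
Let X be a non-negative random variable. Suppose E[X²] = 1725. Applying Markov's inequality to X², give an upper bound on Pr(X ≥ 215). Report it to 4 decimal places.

0.0373

Since X ≥ 0, the event {X ≥ 215} is the same as {X² ≥ 46225}.
Markov's inequality applied to X² gives Pr(X² ≥ 46225) ≤ E[X²]/46225 = 1725/46225 = 0.0373.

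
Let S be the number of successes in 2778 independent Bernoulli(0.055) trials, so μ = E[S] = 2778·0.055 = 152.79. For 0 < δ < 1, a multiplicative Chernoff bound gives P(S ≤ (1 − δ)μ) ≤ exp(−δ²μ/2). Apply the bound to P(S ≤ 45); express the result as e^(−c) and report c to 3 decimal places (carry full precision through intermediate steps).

Write 45 = (1 − δ)μ, so δ = 1 − 45/152.79 = 0.7054781…
Then the exponent is δ²μ/2 = (μ − 45)²/(2μ) = 38.021743.

38.022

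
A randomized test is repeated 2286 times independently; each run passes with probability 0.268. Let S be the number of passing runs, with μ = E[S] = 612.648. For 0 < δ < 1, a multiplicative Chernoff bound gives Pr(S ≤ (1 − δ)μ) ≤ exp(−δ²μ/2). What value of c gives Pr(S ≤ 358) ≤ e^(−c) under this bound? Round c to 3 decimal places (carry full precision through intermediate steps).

Write 358 = (1 − δ)μ, so δ = 1 − 358/612.648 = 0.4156514…
Then the exponent is δ²μ/2 = (μ − 358)²/(2μ) = 52.922399.

52.922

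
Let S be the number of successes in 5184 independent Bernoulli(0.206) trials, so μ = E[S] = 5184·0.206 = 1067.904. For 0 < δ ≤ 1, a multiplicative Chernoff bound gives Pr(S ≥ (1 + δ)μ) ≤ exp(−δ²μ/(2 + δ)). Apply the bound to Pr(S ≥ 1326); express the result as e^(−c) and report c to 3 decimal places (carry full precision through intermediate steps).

27.826

Write 1326 = (1 + δ)μ, so δ = 1326/1067.904 − 1 = 0.2416846…
Then the exponent is δ²μ/(2 + δ) = (1326 − μ)² / (μ·(2 + δ)) = 27.826323.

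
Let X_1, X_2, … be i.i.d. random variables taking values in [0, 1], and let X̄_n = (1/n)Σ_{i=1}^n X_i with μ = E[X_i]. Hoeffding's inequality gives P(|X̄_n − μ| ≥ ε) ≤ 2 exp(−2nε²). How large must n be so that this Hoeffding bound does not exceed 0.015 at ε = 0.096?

266

Require 2·exp(−2nε²) ≤ 0.015, i.e. 2nε² ≥ ln(2/0.015) = 4.892852.
So n ≥ 4.892852 / (2·0.096²) = 265.454.
The smallest integer n is 266.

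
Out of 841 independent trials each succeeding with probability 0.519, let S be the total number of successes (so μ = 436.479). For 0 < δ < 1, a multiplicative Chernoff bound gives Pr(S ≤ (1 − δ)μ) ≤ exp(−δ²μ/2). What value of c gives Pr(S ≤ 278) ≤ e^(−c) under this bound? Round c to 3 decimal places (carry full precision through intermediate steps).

Write 278 = (1 − δ)μ, so δ = 1 − 278/436.479 = 0.3630851…
Then the exponent is δ²μ/2 = (μ − 278)²/(2μ) = 28.770678.

28.771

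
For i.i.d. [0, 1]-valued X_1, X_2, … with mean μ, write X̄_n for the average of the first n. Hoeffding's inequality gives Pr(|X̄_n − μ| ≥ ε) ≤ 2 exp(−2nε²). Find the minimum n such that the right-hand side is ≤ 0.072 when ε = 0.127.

104

Require 2·exp(−2nε²) ≤ 0.072, i.e. 2nε² ≥ ln(2/0.072) = 3.324236.
So n ≥ 3.324236 / (2·0.127²) = 103.052.
The smallest integer n is 104.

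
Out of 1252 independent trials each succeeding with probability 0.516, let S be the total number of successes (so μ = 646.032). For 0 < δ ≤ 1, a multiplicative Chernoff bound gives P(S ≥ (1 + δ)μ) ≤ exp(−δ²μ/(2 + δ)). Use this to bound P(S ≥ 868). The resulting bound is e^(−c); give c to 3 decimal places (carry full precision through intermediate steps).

32.542

Write 868 = (1 + δ)μ, so δ = 868/646.032 − 1 = 0.3435867…
Then the exponent is δ²μ/(2 + δ) = (868 − μ)² / (μ·(2 + δ)) = 32.542108.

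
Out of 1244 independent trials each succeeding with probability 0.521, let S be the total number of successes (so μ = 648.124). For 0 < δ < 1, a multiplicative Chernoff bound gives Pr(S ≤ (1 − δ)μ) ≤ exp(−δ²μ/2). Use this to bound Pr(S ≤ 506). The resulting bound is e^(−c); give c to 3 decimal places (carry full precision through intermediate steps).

15.583

Write 506 = (1 − δ)μ, so δ = 1 − 506/648.124 = 0.2192852…
Then the exponent is δ²μ/2 = (μ − 506)²/(2μ) = 15.582845.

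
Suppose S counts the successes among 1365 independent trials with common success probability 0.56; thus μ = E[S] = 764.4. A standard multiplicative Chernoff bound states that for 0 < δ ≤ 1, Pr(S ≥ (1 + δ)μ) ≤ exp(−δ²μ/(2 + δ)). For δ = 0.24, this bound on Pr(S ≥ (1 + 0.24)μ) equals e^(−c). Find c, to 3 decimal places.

19.656

c = δ²μ/(2 + δ) = 0.24²·764.4/(2 + 0.24) = 19.6560.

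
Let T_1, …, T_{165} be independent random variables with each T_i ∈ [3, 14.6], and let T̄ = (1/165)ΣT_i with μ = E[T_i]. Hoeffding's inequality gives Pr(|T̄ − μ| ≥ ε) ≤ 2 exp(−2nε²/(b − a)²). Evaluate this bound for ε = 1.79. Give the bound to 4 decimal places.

Exponent: 2nε²/(b − a)² = 2·165·1.79² / 11.6² = 7.85786.
Bound = 2·exp(−7.85786) = 0.00077.

0.0008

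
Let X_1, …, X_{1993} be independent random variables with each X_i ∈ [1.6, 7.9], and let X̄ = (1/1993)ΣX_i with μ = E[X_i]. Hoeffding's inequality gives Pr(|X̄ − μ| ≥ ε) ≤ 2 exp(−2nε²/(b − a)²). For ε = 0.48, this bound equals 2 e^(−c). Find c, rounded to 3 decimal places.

c = 2nε²/(b − a)² = 2·1993·0.48² / 6.3² = 23.1387.

23.139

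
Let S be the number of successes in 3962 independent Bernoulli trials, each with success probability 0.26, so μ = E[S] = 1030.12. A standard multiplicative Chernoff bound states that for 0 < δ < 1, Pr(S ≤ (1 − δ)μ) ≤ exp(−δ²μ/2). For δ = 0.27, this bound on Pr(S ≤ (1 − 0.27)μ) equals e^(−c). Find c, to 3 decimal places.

37.548

c = δ²μ/2 = 0.27²·1030.12/2 = 37.5479.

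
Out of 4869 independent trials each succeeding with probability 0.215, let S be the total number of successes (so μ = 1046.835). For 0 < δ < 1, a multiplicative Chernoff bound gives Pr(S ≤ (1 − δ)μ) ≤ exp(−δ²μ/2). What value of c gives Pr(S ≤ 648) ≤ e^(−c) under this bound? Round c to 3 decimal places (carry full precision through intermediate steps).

Write 648 = (1 − δ)μ, so δ = 1 − 648/1046.835 = 0.3809913…
Then the exponent is δ²μ/2 = (μ − 648)²/(2μ) = 75.976327.

75.976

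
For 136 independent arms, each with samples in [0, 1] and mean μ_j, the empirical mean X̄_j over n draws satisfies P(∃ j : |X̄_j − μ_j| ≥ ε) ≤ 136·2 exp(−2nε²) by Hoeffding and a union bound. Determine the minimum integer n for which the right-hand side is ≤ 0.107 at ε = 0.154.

166

Need 2·136·exp(−2nε²) ≤ 0.107, i.e. exp(−2nε²) ≤ 0.107/272.
So 2nε² ≥ ln(272/0.107) = 7.840729.
Hence n ≥ 7.840729/(2·0.154²) = 165.305.
The smallest integer n is 166.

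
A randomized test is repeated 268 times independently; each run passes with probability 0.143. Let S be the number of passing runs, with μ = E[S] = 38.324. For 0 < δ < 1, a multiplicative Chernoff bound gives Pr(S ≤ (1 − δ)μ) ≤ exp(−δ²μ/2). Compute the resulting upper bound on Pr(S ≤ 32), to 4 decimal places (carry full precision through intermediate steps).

Write 32 = (1 − δ)μ, so δ = 1 − 32/38.324 = 0.1650141…
Then the exponent is δ²μ/2 = (μ − 32)²/(2μ) = 0.521775.
Bound = exp(−0.521775) = 0.59347.

0.5935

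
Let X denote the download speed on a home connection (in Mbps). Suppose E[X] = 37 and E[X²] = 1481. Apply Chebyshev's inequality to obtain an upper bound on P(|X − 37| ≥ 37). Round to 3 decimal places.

Var(X) = E[X²] − (E[X])² = 1481 − 1369 = 112.
Chebyshev's inequality: P(|X − μ| ≥ t) ≤ Var(X)/t² = 112/1369 = 0.0818.

0.082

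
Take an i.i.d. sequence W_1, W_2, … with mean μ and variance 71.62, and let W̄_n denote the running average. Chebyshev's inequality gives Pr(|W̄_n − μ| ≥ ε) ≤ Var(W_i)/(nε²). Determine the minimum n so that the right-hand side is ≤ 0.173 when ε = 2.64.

Require 71.62/(n·2.64²) ≤ 0.173, i.e. n ≥ 71.62/(0.173·2.64²) = 59.399.
The smallest integer n is 60.

60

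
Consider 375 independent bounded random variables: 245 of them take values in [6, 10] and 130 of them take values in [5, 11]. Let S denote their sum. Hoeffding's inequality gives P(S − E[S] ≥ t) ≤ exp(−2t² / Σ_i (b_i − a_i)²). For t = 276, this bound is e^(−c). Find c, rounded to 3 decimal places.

Σ(b_i − a_i)² = 245·4² + 130·6² = 8600.
c = 2t² / 8600 = 2·276² / 8600 = 17.7153.

17.715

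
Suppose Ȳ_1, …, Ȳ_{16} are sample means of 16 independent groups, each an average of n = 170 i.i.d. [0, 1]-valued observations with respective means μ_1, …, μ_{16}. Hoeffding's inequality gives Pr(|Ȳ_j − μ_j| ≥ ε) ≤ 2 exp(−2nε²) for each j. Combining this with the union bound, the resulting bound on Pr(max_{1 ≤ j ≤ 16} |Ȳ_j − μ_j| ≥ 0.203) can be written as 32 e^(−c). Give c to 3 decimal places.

Union bound over the 16 events: Pr(max_{1 ≤ j ≤ 16} |Ȳ_j − μ_j| ≥ 0.203) ≤ 16·2·exp(−2nε²) = 32 exp(−2·170·0.203²).
So c = 2·170·0.203² = 14.0111.

14.011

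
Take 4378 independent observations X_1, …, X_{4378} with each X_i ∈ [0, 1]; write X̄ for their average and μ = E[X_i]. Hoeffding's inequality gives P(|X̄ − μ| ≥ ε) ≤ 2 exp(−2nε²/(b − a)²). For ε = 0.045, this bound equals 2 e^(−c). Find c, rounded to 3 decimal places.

17.731

c = 2nε²/(b − a)² = 2·4378·0.045² / 1² = 17.7309.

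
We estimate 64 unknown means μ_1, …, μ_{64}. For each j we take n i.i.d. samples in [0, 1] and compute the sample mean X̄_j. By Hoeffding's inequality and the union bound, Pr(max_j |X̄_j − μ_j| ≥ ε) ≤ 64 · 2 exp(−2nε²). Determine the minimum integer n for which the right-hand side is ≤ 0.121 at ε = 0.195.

92

Need 2·64·exp(−2nε²) ≤ 0.121, i.e. exp(−2nε²) ≤ 0.121/128.
So 2nε² ≥ ln(128/0.121) = 6.963995.
Hence n ≥ 6.963995/(2·0.195²) = 91.571.
The smallest integer n is 92.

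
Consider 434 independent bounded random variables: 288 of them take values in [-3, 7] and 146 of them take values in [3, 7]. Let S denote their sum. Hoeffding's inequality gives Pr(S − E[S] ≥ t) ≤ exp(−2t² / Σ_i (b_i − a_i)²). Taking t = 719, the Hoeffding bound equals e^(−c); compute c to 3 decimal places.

Σ(b_i − a_i)² = 288·10² + 146·4² = 31136.
c = 2t² / 31136 = 2·719² / 31136 = 33.2066.

33.207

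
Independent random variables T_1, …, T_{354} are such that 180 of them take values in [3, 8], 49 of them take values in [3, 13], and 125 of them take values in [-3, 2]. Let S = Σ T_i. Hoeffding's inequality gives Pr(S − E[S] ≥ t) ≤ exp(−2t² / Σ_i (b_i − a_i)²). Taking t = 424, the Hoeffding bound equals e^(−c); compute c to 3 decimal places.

28.707

Σ(b_i − a_i)² = 180·5² + 49·10² + 125·5² = 12525.
c = 2t² / 12525 = 2·424² / 12525 = 28.7067.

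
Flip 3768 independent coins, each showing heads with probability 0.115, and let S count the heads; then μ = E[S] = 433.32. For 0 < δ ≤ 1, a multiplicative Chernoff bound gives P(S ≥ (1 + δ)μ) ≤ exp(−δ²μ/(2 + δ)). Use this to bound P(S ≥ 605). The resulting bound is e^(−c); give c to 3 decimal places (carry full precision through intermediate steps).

28.386

Write 605 = (1 + δ)μ, so δ = 605/433.32 − 1 = 0.3961968…
Then the exponent is δ²μ/(2 + δ) = (605 − μ)² / (μ·(2 + δ)) = 28.386261.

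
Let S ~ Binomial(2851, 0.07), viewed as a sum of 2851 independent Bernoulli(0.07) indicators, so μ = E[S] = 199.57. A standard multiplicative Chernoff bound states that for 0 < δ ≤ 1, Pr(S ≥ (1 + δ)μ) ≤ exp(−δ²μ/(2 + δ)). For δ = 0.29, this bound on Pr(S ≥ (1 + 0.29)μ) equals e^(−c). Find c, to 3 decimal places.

7.329

c = δ²μ/(2 + δ) = 0.29²·199.57/(2 + 0.29) = 7.3292.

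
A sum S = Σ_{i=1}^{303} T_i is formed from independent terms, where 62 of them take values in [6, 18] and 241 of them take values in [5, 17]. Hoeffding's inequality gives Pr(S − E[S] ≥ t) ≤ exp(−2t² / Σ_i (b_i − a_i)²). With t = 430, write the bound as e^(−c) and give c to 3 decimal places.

8.475

Σ(b_i − a_i)² = 62·12² + 241·12² = 43632.
c = 2t² / 43632 = 2·430² / 43632 = 8.4754.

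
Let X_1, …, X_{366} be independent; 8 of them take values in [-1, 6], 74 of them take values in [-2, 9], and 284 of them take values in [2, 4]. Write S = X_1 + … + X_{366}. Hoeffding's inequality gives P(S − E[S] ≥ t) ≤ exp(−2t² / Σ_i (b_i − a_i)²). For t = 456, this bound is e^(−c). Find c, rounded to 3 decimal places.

39.675

Σ(b_i − a_i)² = 8·7² + 74·11² + 284·2² = 10482.
c = 2t² / 10482 = 2·456² / 10482 = 39.6749.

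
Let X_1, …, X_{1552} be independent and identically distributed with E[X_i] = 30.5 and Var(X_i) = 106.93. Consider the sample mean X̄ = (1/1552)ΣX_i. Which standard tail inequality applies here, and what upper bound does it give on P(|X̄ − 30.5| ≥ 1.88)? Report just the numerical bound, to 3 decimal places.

0.019

With mean and variance of each term known, Chebyshev's inequality bounds the deviation of the sum (or sample mean).
Var(X̄) = Var(X_i)/n = 106.93/1552 = 0.068898.
Chebyshev: P(|X̄ − 30.5| ≥ 1.88) ≤ Var(X̄)/(1.88)² = 106.93/(1552·1.88²) = 0.0195.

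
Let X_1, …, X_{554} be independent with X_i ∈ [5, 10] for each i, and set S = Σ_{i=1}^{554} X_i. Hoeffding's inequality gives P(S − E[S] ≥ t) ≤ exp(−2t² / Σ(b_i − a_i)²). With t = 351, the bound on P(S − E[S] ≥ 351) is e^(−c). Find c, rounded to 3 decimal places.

Σ(b_i − a_i)² = 554·(5)² = 13850.
c = 2t²/13850 = 2·351²/13850 = 17.7908.

17.791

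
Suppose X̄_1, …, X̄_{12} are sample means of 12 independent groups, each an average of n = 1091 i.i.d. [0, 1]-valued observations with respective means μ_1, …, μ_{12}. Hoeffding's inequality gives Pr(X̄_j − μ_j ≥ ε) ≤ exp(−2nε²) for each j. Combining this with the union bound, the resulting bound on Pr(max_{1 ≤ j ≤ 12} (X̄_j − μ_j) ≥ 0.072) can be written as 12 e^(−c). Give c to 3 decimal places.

11.311

Union bound over the 12 events: Pr(max_{1 ≤ j ≤ 12} (X̄_j − μ_j) ≥ 0.072) ≤ 12·exp(−2nε²) = 12 exp(−2·1091·0.072²).
So c = 2·1091·0.072² = 11.3115.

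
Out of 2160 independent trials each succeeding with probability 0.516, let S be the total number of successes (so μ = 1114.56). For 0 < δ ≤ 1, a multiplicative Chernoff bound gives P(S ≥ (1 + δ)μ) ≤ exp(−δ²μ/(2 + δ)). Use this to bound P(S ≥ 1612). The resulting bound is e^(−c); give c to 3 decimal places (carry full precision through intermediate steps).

90.754

Write 1612 = (1 + δ)μ, so δ = 1612/1114.56 − 1 = 0.4463107…
Then the exponent is δ²μ/(2 + δ) = (1612 − μ)² / (μ·(2 + δ)) = 90.754120.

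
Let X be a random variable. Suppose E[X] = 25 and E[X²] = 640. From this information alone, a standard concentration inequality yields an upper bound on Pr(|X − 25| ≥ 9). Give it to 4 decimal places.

0.1852

The first two moments determine the variance, so Chebyshev's inequality is the sharpest standard bound available.
Var(X) = E[X²] − (E[X])² = 640 − 625 = 15.
Chebyshev's inequality: Pr(|X − μ| ≥ t) ≤ Var(X)/t² = 15/81 = 0.1852.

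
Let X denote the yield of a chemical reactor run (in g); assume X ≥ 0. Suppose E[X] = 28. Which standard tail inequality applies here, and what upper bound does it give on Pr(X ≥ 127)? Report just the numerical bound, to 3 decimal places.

0.220

Only the mean of a non-negative variable is known, so Markov's inequality is the applicable tail bound.
Markov's inequality: for a non-negative random variable, Pr(X ≥ a) ≤ E[X]/a.
Here E[X] = 28 and a = 127, so the bound is 28/127 = 0.2205.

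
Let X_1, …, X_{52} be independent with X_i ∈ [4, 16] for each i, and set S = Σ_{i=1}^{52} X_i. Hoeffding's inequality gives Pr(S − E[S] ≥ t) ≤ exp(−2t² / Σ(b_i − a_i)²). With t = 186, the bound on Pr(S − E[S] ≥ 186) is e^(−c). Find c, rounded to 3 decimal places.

9.240

Σ(b_i − a_i)² = 52·(12)² = 7488.
c = 2t²/7488 = 2·186²/7488 = 9.2404.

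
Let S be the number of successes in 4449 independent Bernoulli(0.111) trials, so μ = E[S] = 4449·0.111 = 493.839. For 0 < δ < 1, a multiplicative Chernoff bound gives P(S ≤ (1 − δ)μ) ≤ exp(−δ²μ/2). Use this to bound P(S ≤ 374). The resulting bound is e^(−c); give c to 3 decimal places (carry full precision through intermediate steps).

Write 374 = (1 − δ)μ, so δ = 1 − 374/493.839 = 0.2426682…
Then the exponent is δ²μ/2 = (μ − 374)²/(2μ) = 14.540555.

14.541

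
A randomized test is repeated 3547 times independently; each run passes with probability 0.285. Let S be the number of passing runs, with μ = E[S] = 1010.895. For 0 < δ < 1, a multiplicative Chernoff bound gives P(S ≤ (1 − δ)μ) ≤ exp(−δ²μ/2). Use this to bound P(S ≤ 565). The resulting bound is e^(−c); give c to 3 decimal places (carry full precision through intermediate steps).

Write 565 = (1 − δ)μ, so δ = 1 − 565/1010.895 = 0.4410893…
Then the exponent is δ²μ/2 = (μ − 565)²/(2μ) = 98.339764.

98.340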